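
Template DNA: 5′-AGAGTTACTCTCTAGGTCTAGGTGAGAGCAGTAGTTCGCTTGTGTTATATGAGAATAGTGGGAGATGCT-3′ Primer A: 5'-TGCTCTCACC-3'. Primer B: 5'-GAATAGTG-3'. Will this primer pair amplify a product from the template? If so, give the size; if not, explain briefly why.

Primer A (TGCTCTCACC) has reverse complement GGTGAGAGCA, which matches the top strand at positions 21–30; primer A anneals to the top strand there with its 3' end pointing upstream toward position 21.
Primer B (GAATAGTG) matches the top strand directly at positions 53–60; it anneals to the bottom strand with its 3' end pointing downstream toward position 60.
The 3' ends diverge (primer A extends toward position 1, primer B toward position 69), so the primers never converge on a shared product.

No product — the primers' 3' ends point away from each other.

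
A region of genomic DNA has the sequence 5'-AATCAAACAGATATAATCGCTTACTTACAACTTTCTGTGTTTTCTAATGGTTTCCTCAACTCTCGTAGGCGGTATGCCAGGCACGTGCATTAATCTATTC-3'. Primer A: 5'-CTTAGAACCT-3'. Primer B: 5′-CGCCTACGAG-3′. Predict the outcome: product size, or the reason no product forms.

No product — primer A has no binding site in the template.

Primer A (CTTAGAACCT) does not match the top strand, and its reverse complement AGGTTCTAAG does not match either.
With no annealing site for primer A, no amplification occurs.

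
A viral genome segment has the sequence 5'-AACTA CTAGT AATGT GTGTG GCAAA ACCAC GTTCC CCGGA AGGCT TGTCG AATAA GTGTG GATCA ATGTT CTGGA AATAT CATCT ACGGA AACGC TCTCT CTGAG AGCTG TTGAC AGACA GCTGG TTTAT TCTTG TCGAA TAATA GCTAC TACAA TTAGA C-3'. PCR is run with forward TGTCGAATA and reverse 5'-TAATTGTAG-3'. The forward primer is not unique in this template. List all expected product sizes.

113 bp, 25 bp

The forward primer TGTCGAATA matches the top strand at positions 46–54, 134–142.
The reverse primer's reverse complement is CTACAATTA, matching at positions 150–158.
Each forward site pairs with the reverse site to give a product ending at position 158: sizes 113, 25 bp.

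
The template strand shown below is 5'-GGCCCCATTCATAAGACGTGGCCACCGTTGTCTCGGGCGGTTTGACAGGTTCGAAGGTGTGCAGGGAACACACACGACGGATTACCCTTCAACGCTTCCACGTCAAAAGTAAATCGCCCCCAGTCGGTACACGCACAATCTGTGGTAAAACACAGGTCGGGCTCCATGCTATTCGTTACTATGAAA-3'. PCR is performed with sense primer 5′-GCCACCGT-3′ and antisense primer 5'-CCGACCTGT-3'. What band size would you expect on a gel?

Forward primer GCCACCGT is found on the top strand at positions 21–28.
Reverse complement of the reverse primer: ACAGGTCGG. This occurs on the top strand at positions 152–160.
The product runs from position 21 to position 160, so its length is 160 − 21 + 1 = 140 bp.

140 bp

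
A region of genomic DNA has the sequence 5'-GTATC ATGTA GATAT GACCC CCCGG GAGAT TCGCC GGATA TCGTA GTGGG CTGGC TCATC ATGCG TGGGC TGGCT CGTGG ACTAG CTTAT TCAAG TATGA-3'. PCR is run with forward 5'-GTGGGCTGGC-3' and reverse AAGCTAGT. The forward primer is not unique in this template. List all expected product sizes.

43 bp, 24 bp

The forward primer GTGGGCTGGC matches the top strand at positions 46–55, 65–74.
The reverse primer's reverse complement is ACTAGCTT, matching at positions 81–88.
Each forward site pairs with the reverse site to give a product ending at position 88: sizes 43, 24 bp.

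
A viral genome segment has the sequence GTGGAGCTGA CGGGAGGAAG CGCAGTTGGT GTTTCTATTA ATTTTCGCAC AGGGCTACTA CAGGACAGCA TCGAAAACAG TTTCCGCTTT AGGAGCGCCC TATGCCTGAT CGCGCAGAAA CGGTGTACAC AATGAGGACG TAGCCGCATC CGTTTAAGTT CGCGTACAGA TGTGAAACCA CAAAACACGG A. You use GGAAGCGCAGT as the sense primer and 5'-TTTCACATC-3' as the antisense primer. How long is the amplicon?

Forward primer GGAAGCGCAGT is found on the top strand at positions 16–26.
Taking the reverse complement of TTTCACATC gives GATGTGAAA, found at positions 169–177 on the template; the primer anneals here to the top strand with its 3' end pointing upstream.
The product runs from position 16 to position 177, so its length is 177 − 16 + 1 = 162 bp.

162 bp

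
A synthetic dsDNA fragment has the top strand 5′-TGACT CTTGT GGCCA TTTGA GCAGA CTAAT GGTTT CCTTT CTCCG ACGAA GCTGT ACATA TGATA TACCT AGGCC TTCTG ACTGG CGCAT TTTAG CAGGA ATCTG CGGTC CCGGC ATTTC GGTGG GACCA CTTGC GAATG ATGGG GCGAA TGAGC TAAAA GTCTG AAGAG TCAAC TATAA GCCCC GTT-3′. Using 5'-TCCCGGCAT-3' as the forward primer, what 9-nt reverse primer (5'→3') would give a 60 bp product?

5'-CTTCAGACT-3'

The forward primer binds at positions 109–117, so a 60 bp product ends at position 109 + 60 − 1 = 168.
The reverse primer anneals to the top strand over positions 160–168, i.e. to AGTCTGAAG.
Its sequence written 5'→3' is the reverse complement: CTTCAGACT.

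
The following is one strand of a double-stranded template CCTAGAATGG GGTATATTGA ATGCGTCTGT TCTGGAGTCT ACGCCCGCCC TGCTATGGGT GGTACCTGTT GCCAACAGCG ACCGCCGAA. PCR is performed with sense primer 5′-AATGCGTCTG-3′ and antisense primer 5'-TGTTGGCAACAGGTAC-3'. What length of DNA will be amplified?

Scanning the template, AATGCGTCTG occurs at positions 20–29; this primer anneals to the bottom strand there with its 3' end pointing downstream.
Reverse complement of the reverse primer: GTACCTGTTGCCAACA. This occurs on the top strand at positions 62–77.
Product length = (reverse-primer end) − (forward-primer start) + 1 = 77 − 20 + 1 = 58 bp.

58 bp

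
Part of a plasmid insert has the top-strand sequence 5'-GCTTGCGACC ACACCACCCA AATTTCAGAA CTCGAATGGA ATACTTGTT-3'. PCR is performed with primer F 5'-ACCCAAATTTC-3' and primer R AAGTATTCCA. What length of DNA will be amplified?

31 bp

The forward primer matches the template at positions 16–26.
The reverse primer's reverse complement is TGGAATACTT, which matches the template at positions 37–46.
Product length = (reverse-primer end) − (forward-primer start) + 1 = 46 − 16 + 1 = 31 bp.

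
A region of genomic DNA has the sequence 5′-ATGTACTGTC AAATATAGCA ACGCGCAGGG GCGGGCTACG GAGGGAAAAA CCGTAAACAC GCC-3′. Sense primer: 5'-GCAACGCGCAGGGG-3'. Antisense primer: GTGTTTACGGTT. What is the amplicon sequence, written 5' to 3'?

Scanning the template, GCAACGCGCAGGGG occurs at positions 18–31; this primer anneals to the bottom strand there with its 3' end pointing downstream.
The reverse primer's reverse complement is AACCGTAAACAC, which matches the template at positions 49–60.
The product is the template from position 18 through 60 (43 bp).

5'-GCAACGCGCAGGGGCGGGCTACGGAGGGAAAAACCGTAAACAC-3'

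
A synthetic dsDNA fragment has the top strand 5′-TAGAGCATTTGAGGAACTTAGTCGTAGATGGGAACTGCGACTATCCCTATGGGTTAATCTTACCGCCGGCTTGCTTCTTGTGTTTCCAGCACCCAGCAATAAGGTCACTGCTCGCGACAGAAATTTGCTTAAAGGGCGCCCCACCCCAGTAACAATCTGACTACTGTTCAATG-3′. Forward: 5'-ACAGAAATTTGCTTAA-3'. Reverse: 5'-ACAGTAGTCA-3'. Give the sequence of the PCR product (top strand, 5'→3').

Scanning the template, ACAGAAATTTGCTTAA occurs at positions 117–132; this primer anneals to the bottom strand there with its 3' end pointing downstream.
The reverse primer's reverse complement is TGACTACTGT, which matches the template at positions 158–167.
The product is the template from position 117 through 167 (51 bp).

5'-ACAGAAATTTGCTTAAAGGGCGCCCCACCCCAGTAACAATCTGACTACTGT-3'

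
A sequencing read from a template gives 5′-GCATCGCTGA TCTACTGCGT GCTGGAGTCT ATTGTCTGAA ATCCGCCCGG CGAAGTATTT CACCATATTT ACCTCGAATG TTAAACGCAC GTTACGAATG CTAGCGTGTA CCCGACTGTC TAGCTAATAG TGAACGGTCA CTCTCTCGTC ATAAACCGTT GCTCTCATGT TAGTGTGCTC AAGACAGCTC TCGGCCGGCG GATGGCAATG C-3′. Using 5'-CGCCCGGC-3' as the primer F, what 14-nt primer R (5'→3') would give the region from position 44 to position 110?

5'-TACACGCTAGCATT-3'

The product's 3' end on the top strand is position 110.
The reverse primer anneals to the top strand over positions 97–110, i.e. to AATGCTAGCGTGTA.
Its sequence written 5'→3' is the reverse complement: TACACGCTAGCATT.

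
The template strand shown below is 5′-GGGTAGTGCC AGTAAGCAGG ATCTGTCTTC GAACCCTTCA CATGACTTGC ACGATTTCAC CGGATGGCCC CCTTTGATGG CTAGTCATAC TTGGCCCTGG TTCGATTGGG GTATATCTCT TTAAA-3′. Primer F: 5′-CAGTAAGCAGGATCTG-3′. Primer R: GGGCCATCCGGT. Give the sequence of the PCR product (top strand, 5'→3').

5'-CAGTAAGCAGGATCTGTCTTCGAACCCTTCACATGACTTGCACGATTTCACCGGATGGCCC-3'

The forward primer matches the template at positions 10–25.
Taking the reverse complement of GGGCCATCCGGT gives ACCGGATGGCCC, found at positions 59–70 on the template; the primer anneals here to the top strand with its 3' end pointing upstream.
The product is the template from position 10 through 70 (61 bp).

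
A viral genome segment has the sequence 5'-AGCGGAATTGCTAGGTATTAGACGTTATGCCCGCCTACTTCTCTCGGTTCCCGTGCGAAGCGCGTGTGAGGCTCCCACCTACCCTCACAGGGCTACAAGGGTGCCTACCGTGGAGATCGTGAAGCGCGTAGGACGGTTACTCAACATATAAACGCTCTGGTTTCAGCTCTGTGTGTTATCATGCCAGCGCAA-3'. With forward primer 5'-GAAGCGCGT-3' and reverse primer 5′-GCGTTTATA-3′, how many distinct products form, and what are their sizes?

Two products: 99 bp, 35 bp

The forward primer GAAGCGCGT matches the top strand at positions 57–65, 121–129.
The reverse primer's reverse complement is TATAAACGC, matching at positions 147–155.
Each forward site pairs with the reverse site to give a product ending at position 155: sizes 99, 35 bp.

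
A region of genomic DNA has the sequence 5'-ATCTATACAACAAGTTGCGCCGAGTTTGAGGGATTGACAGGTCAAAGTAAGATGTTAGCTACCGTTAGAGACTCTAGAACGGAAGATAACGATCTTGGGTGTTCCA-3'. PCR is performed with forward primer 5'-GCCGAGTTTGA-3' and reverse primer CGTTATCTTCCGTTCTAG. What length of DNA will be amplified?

The forward primer matches the template at positions 19–29.
The reverse primer's reverse complement is CTAGAACGGAAGATAACG, which matches the template at positions 74–91.
Amplicon spans positions 19–91: 73 bp.

73 bp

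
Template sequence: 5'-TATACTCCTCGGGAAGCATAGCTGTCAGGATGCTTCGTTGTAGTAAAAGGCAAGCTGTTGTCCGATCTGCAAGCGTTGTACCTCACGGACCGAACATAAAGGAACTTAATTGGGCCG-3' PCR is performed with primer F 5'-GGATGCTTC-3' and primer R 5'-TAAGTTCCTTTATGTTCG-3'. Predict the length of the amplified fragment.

Forward primer GGATGCTTC is found on the top strand at positions 28–36.
Taking the reverse complement of TAAGTTCCTTTATGTTCG gives CGAACATAAAGGAACTTA, found at positions 91–108 on the template; the primer anneals here to the top strand with its 3' end pointing upstream.
The product runs from position 28 to position 108, so its length is 108 − 28 + 1 = 81 bp.

81 bp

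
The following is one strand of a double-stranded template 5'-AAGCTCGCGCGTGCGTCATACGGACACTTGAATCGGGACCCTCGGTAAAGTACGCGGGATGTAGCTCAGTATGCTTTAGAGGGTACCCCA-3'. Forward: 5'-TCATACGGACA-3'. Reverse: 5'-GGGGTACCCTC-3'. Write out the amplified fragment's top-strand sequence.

Forward primer TCATACGGACA is found on the top strand at positions 16–26.
Taking the reverse complement of GGGGTACCCTC gives GAGGGTACCCC, found at positions 79–89 on the template; the primer anneals here to the top strand with its 3' end pointing upstream.
The product is the template from position 16 through 89 (74 bp).

5'-TCATACGGACACTTGAATCGGGACCCTCGGTAAAGTACGCGGGATGTAGCTCAGTATGCTTTAGAGGGTACCCC-3'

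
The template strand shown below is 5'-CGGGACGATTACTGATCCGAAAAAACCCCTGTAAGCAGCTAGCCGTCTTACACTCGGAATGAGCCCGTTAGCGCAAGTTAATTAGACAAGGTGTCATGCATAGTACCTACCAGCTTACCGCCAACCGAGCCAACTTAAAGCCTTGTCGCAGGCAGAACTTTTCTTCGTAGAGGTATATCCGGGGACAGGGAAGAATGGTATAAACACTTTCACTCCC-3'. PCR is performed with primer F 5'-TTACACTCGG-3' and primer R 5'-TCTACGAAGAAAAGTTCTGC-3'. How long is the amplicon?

124 bp

Scanning the template, TTACACTCGG occurs at positions 48–57; this primer anneals to the bottom strand there with its 3' end pointing downstream.
The reverse primer's reverse complement is GCAGAACTTTTCTTCGTAGA, which matches the template at positions 152–171.
Product length = (reverse-primer end) − (forward-primer start) + 1 = 171 − 48 + 1 = 124 bp.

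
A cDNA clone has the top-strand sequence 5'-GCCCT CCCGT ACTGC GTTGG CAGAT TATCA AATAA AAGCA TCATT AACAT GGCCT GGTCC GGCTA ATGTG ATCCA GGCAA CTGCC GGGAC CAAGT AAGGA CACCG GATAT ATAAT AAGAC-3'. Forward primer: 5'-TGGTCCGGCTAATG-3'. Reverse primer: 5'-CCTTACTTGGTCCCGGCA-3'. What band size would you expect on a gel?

The forward primer matches the template at positions 55–68.
Taking the reverse complement of CCTTACTTGGTCCCGGCA gives TGCCGGGACCAAGTAAGG, found at positions 82–99 on the template; the primer anneals here to the top strand with its 3' end pointing upstream.
Product length = (reverse-primer end) − (forward-primer start) + 1 = 99 − 55 + 1 = 45 bp.

45 bp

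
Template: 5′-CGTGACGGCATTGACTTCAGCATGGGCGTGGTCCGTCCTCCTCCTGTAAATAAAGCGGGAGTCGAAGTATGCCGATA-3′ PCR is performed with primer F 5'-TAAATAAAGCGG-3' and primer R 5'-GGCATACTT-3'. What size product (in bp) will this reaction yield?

27 bp

Forward primer TAAATAAAGCGG is found on the top strand at positions 47–58.
Taking the reverse complement of GGCATACTT gives AAGTATGCC, found at positions 65–73 on the template; the primer anneals here to the top strand with its 3' end pointing upstream.
Product length = (reverse-primer end) − (forward-primer start) + 1 = 73 − 47 + 1 = 27 bp.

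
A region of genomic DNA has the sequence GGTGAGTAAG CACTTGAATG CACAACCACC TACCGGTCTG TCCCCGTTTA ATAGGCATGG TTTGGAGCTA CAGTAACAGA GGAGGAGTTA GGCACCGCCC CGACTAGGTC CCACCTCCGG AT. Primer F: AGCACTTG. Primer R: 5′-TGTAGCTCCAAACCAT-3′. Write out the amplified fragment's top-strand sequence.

Scanning the template, AGCACTTG occurs at positions 9–16; this primer anneals to the bottom strand there with its 3' end pointing downstream.
Reverse complement of the reverse primer: ATGGTTTGGAGCTACA. This occurs on the top strand at positions 57–72.
The product is the template from position 9 through 72 (64 bp).

5'-AGCACTTGAATGCACAACCACCTACCGGTCTGTCCCCGTTTAATAGGCATGGTTTGGAGCTACA-3'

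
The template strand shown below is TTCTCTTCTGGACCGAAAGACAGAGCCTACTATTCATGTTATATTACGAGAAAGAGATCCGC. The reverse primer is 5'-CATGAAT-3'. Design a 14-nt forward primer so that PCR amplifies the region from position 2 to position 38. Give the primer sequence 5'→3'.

5'-TCTCTTCTGGACCG-3'

The reverse primer's reverse complement ATTCATG matches the template at positions 32–38; the product starts at position 2.
The forward primer is identical to the top strand over positions 2–15: TCTCTTCTGGACCG.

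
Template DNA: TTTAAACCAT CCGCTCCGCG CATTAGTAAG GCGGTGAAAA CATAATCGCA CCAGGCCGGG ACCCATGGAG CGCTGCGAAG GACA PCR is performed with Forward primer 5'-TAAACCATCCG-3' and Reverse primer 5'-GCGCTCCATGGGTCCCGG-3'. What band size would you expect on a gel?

The forward primer matches the template at positions 3–13.
Taking the reverse complement of GCGCTCCATGGGTCCCGG gives CCGGGACCCATGGAGCGC, found at positions 56–73 on the template; the primer anneals here to the top strand with its 3' end pointing upstream.
Amplicon spans positions 3–73: 71 bp.

71 bp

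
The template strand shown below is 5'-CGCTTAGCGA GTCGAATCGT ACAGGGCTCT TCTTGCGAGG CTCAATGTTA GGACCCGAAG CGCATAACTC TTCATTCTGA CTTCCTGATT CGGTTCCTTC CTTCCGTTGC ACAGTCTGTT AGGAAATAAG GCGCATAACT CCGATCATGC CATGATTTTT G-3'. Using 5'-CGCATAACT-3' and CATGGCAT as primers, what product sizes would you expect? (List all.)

The forward primer CGCATAACT matches the top strand at positions 61–69, 132–140.
The reverse primer's reverse complement is ATGCCATG, matching at positions 147–154.
Each forward site pairs with the reverse site to give a product ending at position 154: sizes 94, 23 bp.

94 bp, 23 bp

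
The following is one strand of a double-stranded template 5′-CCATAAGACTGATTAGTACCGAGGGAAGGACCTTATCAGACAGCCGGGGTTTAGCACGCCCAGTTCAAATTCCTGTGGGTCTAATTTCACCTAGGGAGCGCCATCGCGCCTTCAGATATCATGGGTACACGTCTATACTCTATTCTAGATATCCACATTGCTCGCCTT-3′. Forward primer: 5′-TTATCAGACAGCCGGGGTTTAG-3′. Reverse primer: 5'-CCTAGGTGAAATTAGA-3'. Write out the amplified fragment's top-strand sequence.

Scanning the template, TTATCAGACAGCCGGGGTTTAG occurs at positions 33–54; this primer anneals to the bottom strand there with its 3' end pointing downstream.
The reverse primer's reverse complement is TCTAATTTCACCTAGG, which matches the template at positions 80–95.
The product is the template from position 33 through 95 (63 bp).

5'-TTATCAGACAGCCGGGGTTTAGCACGCCCAGTTCAAATTCCTGTGGGTCTAATTTCACCTAGG-3'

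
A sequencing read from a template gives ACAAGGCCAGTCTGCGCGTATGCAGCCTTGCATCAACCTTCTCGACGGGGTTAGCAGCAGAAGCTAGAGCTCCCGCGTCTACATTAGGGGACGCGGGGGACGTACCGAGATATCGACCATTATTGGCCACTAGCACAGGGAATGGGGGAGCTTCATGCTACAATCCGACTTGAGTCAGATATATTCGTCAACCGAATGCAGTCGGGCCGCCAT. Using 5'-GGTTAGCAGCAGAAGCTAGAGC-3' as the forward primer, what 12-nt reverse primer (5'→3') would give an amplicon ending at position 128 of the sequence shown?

The forward primer binds at positions 49–70; the product's 3' end on the top strand is position 128.
The reverse primer anneals to the top strand over positions 117–128, i.e. to CCATTATTGGCC.
Its sequence written 5'→3' is the reverse complement: GGCCAATAATGG.

5'-GGCCAATAATGG-3'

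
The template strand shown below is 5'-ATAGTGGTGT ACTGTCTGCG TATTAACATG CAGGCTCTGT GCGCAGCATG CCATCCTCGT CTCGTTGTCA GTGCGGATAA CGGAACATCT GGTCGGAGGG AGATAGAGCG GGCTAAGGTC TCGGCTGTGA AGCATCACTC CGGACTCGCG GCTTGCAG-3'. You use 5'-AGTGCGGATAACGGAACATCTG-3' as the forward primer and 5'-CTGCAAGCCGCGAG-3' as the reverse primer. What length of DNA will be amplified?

89 bp

The forward primer matches the template at positions 70–91.
Reverse complement of the reverse primer: CTCGCGGCTTGCAG. This occurs on the top strand at positions 145–158.
Amplicon spans positions 70–158: 89 bp.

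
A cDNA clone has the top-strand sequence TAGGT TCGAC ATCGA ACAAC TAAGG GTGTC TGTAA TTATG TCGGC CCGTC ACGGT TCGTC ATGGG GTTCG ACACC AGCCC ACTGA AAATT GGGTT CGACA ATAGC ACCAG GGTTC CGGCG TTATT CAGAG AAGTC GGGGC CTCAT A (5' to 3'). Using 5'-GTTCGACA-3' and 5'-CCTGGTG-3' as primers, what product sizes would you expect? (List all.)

108 bp, 46 bp, 19 bp

The forward primer GTTCGACA matches the top strand at positions 4–11, 66–73, 93–100.
The reverse primer's reverse complement is CACCAGG, matching at positions 105–111.
Each forward site pairs with the reverse site to give a product ending at position 111: sizes 108, 46, 19 bp.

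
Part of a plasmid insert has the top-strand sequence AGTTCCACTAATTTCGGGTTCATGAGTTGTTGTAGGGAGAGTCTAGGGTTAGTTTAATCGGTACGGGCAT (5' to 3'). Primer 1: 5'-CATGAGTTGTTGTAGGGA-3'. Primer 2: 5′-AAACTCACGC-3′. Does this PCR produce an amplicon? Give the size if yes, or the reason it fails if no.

Primer 2 (AAACTCACGC) does not match the top strand, and its reverse complement GCGTGAGTTT does not match either.
With no annealing site for primer 2, no amplification occurs.

No product — primer 2 has no binding site in the template.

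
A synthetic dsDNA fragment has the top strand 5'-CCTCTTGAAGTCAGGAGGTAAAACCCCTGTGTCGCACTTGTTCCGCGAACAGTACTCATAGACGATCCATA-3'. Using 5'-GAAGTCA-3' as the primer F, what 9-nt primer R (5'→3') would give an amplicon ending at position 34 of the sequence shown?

The forward primer binds at positions 7–13; the product's 3' end on the top strand is position 34.
The reverse primer anneals to the top strand over positions 26–34, i.e. to CCTGTGTCG.
Its sequence written 5'→3' is the reverse complement: CGACACAGG.

5'-CGACACAGG-3'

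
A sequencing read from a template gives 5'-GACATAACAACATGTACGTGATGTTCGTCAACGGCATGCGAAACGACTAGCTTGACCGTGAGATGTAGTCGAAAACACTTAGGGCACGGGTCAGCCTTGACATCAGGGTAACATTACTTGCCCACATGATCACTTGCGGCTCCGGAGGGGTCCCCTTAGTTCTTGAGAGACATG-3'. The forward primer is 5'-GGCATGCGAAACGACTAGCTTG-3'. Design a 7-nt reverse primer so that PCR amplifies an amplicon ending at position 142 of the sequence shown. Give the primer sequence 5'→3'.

The forward primer binds at positions 33–54; the product's 3' end on the top strand is position 142.
The reverse primer anneals to the top strand over positions 136–142, i.e. to GCGGCTC.
Its sequence written 5'→3' is the reverse complement: GAGCCGC.

5'-GAGCCGC-3'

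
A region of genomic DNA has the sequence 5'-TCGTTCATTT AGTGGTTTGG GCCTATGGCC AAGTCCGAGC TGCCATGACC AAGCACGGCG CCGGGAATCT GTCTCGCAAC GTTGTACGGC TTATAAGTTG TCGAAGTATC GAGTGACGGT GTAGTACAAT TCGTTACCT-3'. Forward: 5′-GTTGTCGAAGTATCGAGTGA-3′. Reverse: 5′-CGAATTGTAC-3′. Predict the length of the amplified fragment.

The forward primer matches the template at positions 97–116.
The reverse primer's reverse complement is GTACAATTCG, which matches the template at positions 124–133.
The product runs from position 97 to position 133, so its length is 133 − 97 + 1 = 37 bp.

37 bp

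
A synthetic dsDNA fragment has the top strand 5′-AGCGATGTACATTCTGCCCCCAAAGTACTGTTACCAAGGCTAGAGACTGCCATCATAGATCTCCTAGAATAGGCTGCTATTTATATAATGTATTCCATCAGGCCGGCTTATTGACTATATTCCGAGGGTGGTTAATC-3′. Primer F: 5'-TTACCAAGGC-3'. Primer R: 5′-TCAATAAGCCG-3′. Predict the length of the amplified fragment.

Scanning the template, TTACCAAGGC occurs at positions 31–40; this primer anneals to the bottom strand there with its 3' end pointing downstream.
Taking the reverse complement of TCAATAAGCCG gives CGGCTTATTGA, found at positions 104–114 on the template; the primer anneals here to the top strand with its 3' end pointing upstream.
Amplicon spans positions 31–114: 84 bp.

84 bp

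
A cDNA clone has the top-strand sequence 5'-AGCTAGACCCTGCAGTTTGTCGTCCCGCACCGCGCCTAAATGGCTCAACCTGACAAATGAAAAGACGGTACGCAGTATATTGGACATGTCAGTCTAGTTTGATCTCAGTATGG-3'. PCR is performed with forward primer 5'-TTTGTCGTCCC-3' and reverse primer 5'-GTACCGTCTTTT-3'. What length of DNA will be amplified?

56 bp

Scanning the template, TTTGTCGTCCC occurs at positions 16–26; this primer anneals to the bottom strand there with its 3' end pointing downstream.
The reverse primer's reverse complement is AAAAGACGGTAC, which matches the template at positions 60–71.
The product runs from position 16 to position 71, so its length is 71 − 16 + 1 = 56 bp.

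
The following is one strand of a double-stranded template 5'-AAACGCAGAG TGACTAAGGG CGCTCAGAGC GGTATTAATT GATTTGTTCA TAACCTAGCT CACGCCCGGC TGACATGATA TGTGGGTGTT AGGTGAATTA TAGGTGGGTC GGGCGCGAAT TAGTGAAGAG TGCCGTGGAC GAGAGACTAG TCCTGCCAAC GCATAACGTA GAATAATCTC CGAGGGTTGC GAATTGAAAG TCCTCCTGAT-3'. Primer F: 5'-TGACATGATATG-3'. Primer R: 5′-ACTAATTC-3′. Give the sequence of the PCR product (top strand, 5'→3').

Scanning the template, TGACATGATATG occurs at positions 71–82; this primer anneals to the bottom strand there with its 3' end pointing downstream.
Taking the reverse complement of ACTAATTC gives GAATTAGT, found at positions 117–124 on the template; the primer anneals here to the top strand with its 3' end pointing upstream.
The product is the template from position 71 through 124 (54 bp).

5'-TGACATGATATGTGGGTGTTAGGTGAATTATAGGTGGGTCGGGCGCGAATTAGT-3'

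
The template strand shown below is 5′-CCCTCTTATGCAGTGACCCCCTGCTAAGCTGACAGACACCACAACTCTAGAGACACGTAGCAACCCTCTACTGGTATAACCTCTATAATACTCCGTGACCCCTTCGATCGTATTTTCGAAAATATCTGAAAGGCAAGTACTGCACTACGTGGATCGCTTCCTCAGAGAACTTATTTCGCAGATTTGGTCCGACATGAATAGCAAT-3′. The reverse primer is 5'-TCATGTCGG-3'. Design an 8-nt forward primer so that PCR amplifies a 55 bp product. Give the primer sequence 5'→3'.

The reverse primer's reverse complement CCGACATGA matches the template at positions 189–197, so the product ends at position 197.
A 55 bp product then starts at position 197 − 55 + 1 = 143.
The forward primer is identical to the top strand there: CACTACGT.

5'-CACTACGT-3'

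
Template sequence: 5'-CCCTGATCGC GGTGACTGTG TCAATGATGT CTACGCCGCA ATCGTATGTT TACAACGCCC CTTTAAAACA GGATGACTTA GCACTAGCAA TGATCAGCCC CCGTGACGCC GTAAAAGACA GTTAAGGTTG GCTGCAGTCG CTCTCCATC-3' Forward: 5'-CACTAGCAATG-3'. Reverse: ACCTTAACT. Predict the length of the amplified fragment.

47 bp

Scanning the template, CACTAGCAATG occurs at positions 82–92; this primer anneals to the bottom strand there with its 3' end pointing downstream.
Taking the reverse complement of ACCTTAACT gives AGTTAAGGT, found at positions 120–128 on the template; the primer anneals here to the top strand with its 3' end pointing upstream.
The product runs from position 82 to position 128, so its length is 128 − 82 + 1 = 47 bp.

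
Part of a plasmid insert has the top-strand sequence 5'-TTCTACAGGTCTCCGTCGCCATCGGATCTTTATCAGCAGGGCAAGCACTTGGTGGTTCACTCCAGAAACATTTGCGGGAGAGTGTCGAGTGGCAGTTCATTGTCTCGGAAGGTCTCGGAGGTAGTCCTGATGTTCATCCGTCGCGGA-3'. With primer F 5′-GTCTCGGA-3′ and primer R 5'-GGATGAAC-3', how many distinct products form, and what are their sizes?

Two products: 38 bp, 28 bp

The forward primer GTCTCGGA matches the top strand at positions 102–109, 112–119.
The reverse primer's reverse complement is GTTCATCC, matching at positions 132–139.
Each forward site pairs with the reverse site to give a product ending at position 139: sizes 38, 28 bp.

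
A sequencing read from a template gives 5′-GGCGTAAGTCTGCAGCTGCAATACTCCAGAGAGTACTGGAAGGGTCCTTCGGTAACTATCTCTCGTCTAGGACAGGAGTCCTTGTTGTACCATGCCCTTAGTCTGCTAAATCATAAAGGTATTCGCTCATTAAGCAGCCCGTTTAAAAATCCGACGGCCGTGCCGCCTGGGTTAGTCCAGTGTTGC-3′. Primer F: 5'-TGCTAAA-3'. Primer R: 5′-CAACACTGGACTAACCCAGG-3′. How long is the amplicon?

Forward primer TGCTAAA is found on the top strand at positions 104–110.
Taking the reverse complement of CAACACTGGACTAACCCAGG gives CCTGGGTTAGTCCAGTGTTG, found at positions 166–185 on the template; the primer anneals here to the top strand with its 3' end pointing upstream.
Amplicon spans positions 104–185: 82 bp.

82 bp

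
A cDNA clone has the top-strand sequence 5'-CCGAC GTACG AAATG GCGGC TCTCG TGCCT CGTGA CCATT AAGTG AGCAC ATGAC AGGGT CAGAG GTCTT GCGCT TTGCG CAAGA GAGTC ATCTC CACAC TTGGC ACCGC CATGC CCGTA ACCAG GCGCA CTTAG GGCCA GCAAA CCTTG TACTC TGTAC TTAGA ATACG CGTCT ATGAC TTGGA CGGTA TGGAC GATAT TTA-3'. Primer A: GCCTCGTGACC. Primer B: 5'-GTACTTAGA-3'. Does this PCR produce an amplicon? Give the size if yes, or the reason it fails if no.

No product — both primers anneal to the same strand and extend in the same direction.

Primer A (GCCTCGTGACC) matches the top strand at positions 27–37 (3' end points downstream).
Primer B (GTACTTAGA) also matches the top strand directly, at positions 157–165 — its reverse complement TCTAAGTAC is not present.
Both primers anneal to the bottom strand with 3' ends pointing the same way, so neither can prime synthesis back toward the other.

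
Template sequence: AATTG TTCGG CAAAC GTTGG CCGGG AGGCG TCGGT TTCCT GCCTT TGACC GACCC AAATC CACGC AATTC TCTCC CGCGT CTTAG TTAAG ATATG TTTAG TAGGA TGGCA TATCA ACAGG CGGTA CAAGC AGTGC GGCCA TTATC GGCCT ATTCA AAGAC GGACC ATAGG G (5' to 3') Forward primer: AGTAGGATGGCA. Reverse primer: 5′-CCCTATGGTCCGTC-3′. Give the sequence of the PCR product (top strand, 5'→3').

The forward primer matches the template at positions 99–110.
Taking the reverse complement of CCCTATGGTCCGTC gives GACGGACCATAGGG, found at positions 158–171 on the template; the primer anneals here to the top strand with its 3' end pointing upstream.
The product is the template from position 99 through 171 (73 bp).

5'-AGTAGGATGGCATATCAACAGGCGGTACAAGCAGTGCGGCCATTATCGGCCTATTCAAAGACGGACCATAGGG-3'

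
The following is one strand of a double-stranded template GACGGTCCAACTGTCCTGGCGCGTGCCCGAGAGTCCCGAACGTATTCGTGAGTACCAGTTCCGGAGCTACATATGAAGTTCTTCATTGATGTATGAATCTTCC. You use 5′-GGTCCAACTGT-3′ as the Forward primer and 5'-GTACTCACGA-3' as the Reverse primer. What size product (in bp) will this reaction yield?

52 bp

Forward primer GGTCCAACTGT is found on the top strand at positions 4–14.
Taking the reverse complement of GTACTCACGA gives TCGTGAGTAC, found at positions 46–55 on the template; the primer anneals here to the top strand with its 3' end pointing upstream.
Product length = (reverse-primer end) − (forward-primer start) + 1 = 55 − 4 + 1 = 52 bp.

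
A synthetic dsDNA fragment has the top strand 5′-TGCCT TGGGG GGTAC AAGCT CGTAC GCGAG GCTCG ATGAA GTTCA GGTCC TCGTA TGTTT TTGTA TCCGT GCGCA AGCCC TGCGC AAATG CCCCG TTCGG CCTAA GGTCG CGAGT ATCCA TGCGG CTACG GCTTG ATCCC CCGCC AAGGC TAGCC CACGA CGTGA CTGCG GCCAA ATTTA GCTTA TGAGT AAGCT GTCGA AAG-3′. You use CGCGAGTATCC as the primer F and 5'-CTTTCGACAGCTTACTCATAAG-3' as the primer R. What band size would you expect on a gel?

Forward primer CGCGAGTATCC is found on the top strand at positions 109–119.
Reverse complement of the reverse primer: CTTATGAGTAAGCTGTCGAAAG. This occurs on the top strand at positions 182–203.
Product length = (reverse-primer end) − (forward-primer start) + 1 = 203 − 109 + 1 = 95 bp.

95 bp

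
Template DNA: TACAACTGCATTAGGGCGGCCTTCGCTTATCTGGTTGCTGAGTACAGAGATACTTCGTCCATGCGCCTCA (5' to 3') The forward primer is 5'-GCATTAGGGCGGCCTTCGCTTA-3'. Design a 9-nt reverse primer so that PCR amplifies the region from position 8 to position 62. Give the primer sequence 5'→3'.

5'-ATGGACGAA-3'

The product's 3' end on the top strand is position 62.
The reverse primer anneals to the top strand over positions 54–62, i.e. to TTCGTCCAT.
Its sequence written 5'→3' is the reverse complement: ATGGACGAA.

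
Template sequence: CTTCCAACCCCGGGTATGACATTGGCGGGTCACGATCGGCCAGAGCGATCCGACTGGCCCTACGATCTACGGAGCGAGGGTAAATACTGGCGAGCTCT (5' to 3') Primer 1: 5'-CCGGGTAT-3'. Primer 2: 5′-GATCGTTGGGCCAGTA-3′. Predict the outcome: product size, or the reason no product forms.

No product — primer 2 has no binding site in the template.

Primer 2 (GATCGTTGGGCCAGTA) does not match the top strand, and its reverse complement TACTGGCCCAACGATC does not match either.
With no annealing site for primer 2, no amplification occurs.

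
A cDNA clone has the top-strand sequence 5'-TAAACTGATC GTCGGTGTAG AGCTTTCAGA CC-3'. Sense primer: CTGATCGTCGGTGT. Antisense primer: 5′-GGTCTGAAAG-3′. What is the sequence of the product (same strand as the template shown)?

5'-CTGATCGTCGGTGTAGAGCTTTCAGACC-3'

The forward primer matches the template at positions 5–18.
Reverse complement of the reverse primer: CTTTCAGACC. This occurs on the top strand at positions 23–32.
The product is the template from position 5 through 32 (28 bp).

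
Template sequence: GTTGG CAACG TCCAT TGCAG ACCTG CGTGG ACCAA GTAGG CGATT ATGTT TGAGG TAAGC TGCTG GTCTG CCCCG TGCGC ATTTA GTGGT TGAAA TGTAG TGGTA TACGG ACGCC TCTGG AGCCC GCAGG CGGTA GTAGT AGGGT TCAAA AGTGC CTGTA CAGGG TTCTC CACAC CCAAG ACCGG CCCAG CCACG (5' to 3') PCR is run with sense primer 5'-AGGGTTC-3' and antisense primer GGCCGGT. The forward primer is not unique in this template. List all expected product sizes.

The forward primer AGGGTTC matches the top strand at positions 141–147, 162–168.
The reverse primer's reverse complement is ACCGGCC, matching at positions 181–187.
Each forward site pairs with the reverse site to give a product ending at position 187: sizes 47, 26 bp.

47 bp, 26 bp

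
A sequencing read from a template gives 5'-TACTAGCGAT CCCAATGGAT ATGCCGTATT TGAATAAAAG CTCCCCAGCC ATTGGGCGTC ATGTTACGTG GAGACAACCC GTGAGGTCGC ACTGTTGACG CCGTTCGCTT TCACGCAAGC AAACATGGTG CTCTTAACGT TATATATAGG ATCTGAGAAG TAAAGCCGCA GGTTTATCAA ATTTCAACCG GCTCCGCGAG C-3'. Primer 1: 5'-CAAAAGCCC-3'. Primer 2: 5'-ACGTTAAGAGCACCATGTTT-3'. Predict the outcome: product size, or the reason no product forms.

Primer 1 (CAAAAGCCC) does not match the top strand, and its reverse complement GGGCTTTTG does not match either.
With no annealing site for primer 1, no amplification occurs.

No product — primer 1 has no binding site in the template.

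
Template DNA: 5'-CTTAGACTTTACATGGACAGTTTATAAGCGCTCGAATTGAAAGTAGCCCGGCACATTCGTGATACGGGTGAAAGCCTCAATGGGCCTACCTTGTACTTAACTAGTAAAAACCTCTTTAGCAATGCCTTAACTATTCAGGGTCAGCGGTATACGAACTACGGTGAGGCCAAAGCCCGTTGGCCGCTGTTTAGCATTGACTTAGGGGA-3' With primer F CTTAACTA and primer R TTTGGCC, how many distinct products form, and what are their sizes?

Two products: 76 bp, 46 bp

The forward primer CTTAACTA matches the top strand at positions 96–103, 126–133.
The reverse primer's reverse complement is GGCCAAA, matching at positions 165–171.
Each forward site pairs with the reverse site to give a product ending at position 171: sizes 76, 46 bp.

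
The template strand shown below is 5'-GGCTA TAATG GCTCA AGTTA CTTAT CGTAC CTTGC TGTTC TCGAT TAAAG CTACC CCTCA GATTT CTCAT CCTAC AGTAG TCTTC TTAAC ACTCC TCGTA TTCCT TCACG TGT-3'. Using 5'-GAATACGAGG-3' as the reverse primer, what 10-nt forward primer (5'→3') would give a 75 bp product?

5'-ACCTTGCTGT-3'

The reverse primer's reverse complement CCTCGTATTC matches the template at positions 94–103, so the product ends at position 103.
A 75 bp product then starts at position 103 − 75 + 1 = 29.
The forward primer is identical to the top strand there: ACCTTGCTGT.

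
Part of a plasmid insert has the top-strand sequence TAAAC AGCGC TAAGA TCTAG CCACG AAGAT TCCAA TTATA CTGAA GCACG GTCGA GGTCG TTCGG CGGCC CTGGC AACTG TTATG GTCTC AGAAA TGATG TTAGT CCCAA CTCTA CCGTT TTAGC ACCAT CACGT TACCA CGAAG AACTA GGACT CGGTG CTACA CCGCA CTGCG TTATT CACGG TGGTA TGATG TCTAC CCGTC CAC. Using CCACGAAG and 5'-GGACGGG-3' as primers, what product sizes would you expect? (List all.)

The forward primer CCACGAAG matches the top strand at positions 21–28, 138–145.
The reverse primer's reverse complement is CCCGTCC, matching at positions 200–206.
Each forward site pairs with the reverse site to give a product ending at position 206: sizes 186, 69 bp.

186 bp, 69 bp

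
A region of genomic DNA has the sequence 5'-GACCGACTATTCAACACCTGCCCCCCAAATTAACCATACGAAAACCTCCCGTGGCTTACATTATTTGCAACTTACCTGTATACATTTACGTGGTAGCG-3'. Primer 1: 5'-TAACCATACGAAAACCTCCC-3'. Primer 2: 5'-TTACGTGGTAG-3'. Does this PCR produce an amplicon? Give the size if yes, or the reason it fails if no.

Primer 1 (TAACCATACGAAAACCTCCC) matches the top strand at positions 31–50 (3' end points downstream).
Primer 2 (TTACGTGGTAG) also matches the top strand directly, at positions 86–96 — its reverse complement CTACCACGTAA is not present.
Both primers anneal to the bottom strand with 3' ends pointing the same way, so neither can prime synthesis back toward the other.

No product — both primers anneal to the same strand and extend in the same direction.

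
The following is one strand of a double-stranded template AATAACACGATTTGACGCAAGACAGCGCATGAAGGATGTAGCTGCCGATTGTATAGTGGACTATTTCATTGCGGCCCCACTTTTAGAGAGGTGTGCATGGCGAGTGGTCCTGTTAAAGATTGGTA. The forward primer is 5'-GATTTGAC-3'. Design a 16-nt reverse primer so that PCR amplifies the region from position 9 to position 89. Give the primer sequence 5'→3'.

The product's 3' end on the top strand is position 89.
The reverse primer anneals to the top strand over positions 74–89, i.e. to GCCCCACTTTTAGAGA.
Its sequence written 5'→3' is the reverse complement: TCTCTAAAAGTGGGGC.

5'-TCTCTAAAAGTGGGGC-3'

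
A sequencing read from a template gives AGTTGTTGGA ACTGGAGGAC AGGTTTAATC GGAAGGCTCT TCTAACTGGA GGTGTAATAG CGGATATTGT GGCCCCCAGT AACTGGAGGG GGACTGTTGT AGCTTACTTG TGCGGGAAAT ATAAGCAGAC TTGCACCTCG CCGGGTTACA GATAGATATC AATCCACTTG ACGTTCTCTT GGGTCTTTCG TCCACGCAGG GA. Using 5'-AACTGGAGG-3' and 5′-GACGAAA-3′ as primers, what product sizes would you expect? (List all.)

The forward primer AACTGGAGG matches the top strand at positions 10–18, 44–52, 81–89.
The reverse primer's reverse complement is TTTCGTC, matching at positions 186–192.
Each forward site pairs with the reverse site to give a product ending at position 192: sizes 183, 149, 112 bp.

183 bp, 149 bp, 112 bp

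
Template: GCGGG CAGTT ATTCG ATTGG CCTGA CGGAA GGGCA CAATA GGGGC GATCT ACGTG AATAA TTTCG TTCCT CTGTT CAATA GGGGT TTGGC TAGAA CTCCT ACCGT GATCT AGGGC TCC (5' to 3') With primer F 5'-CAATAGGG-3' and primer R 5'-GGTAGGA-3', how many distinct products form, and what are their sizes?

The forward primer CAATAGGG matches the top strand at positions 36–43, 76–83.
The reverse primer's reverse complement is TCCTACC, matching at positions 97–103.
Each forward site pairs with the reverse site to give a product ending at position 103: sizes 68, 28 bp.

Two products: 68 bp, 28 bp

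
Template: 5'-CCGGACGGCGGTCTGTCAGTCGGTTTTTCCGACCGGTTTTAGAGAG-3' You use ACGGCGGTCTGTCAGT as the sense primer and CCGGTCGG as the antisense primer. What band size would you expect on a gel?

32 bp

The forward primer matches the template at positions 5–20.
Taking the reverse complement of CCGGTCGG gives CCGACCGG, found at positions 29–36 on the template; the primer anneals here to the top strand with its 3' end pointing upstream.
Product length = (reverse-primer end) − (forward-primer start) + 1 = 36 − 5 + 1 = 32 bp.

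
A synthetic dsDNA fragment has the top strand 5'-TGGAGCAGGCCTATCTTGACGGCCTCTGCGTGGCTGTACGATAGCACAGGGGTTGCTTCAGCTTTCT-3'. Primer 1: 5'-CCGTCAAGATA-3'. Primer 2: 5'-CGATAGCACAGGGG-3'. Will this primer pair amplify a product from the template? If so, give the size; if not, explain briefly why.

No product — the primers' 3' ends point away from each other.

Primer 1 (CCGTCAAGATA) has reverse complement TATCTTGACGG, which matches the top strand at positions 12–22; primer 1 anneals to the top strand there with its 3' end pointing upstream toward position 12.
Primer 2 (CGATAGCACAGGGG) matches the top strand directly at positions 39–52; it anneals to the bottom strand with its 3' end pointing downstream toward position 52.
The 3' ends diverge (primer 1 extends toward position 1, primer 2 toward position 67), so the primers never converge on a shared product.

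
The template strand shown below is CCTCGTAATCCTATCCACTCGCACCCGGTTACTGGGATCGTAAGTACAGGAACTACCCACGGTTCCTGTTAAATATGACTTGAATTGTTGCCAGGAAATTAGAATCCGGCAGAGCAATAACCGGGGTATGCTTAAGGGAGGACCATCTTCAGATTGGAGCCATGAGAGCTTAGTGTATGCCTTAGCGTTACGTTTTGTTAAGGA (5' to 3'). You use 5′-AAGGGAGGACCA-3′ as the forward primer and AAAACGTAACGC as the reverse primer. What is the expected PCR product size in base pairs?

63 bp

Scanning the template, AAGGGAGGACCA occurs at positions 134–145; this primer anneals to the bottom strand there with its 3' end pointing downstream.
The reverse primer's reverse complement is GCGTTACGTTTT, which matches the template at positions 185–196.
Amplicon spans positions 134–196: 63 bp.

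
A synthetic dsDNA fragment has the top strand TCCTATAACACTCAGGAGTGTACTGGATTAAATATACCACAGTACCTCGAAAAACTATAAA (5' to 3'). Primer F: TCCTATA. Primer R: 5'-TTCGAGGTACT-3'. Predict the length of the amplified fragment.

Forward primer TCCTATA is found on the top strand at positions 1–7.
Taking the reverse complement of TTCGAGGTACT gives AGTACCTCGAA, found at positions 41–51 on the template; the primer anneals here to the top strand with its 3' end pointing upstream.
Amplicon spans positions 1–51: 51 bp.

51 bp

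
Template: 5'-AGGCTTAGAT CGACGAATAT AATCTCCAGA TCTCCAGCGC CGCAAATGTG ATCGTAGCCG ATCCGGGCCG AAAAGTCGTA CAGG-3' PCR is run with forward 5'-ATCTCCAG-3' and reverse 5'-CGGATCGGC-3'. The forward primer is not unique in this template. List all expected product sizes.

The forward primer ATCTCCAG matches the top strand at positions 22–29, 30–37.
The reverse primer's reverse complement is GCCGATCCG, matching at positions 57–65.
Each forward site pairs with the reverse site to give a product ending at position 65: sizes 44, 36 bp.

44 bp, 36 bp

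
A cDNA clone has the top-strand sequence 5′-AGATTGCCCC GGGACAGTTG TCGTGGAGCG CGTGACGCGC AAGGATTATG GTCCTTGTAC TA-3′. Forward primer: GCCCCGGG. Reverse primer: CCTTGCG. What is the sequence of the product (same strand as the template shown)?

5'-GCCCCGGGACAGTTGTCGTGGAGCGCGTGACGCGCAAGG-3'

Forward primer GCCCCGGG is found on the top strand at positions 6–13.
Taking the reverse complement of CCTTGCG gives CGCAAGG, found at positions 38–44 on the template; the primer anneals here to the top strand with its 3' end pointing upstream.
The product is the template from position 6 through 44 (39 bp).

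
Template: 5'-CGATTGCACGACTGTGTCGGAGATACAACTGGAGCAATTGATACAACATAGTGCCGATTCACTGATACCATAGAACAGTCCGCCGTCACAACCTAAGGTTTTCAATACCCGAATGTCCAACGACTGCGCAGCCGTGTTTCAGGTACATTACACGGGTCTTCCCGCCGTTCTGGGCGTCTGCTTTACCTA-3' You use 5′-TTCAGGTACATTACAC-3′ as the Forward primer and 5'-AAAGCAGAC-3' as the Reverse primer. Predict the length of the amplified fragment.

47 bp

Forward primer TTCAGGTACATTACAC is found on the top strand at positions 138–153.
Taking the reverse complement of AAAGCAGAC gives GTCTGCTTT, found at positions 176–184 on the template; the primer anneals here to the top strand with its 3' end pointing upstream.
Amplicon spans positions 138–184: 47 bp.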